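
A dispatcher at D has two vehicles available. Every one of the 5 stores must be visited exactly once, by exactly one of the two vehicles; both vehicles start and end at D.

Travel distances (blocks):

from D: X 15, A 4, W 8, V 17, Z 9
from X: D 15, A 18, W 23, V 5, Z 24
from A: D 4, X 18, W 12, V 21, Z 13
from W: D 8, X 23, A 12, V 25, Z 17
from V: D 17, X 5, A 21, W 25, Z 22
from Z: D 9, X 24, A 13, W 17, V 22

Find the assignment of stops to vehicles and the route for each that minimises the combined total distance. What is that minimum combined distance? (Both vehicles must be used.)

Minimum combined distance: 74 blocks.

Try each way of splitting the stops between the two vehicles (each non-empty) and, for each split, find the best tour for each vehicle:
  {X} + {A, W, V, Z}: 30 + 72 = 102
  {A} + {X, W, V, Z}: 8 + 67 = 75
  {X, A} + {W, V, Z}: 37 + 64 = 101
  {W} + {X, A, V, Z}: 16 + 58 = 74
  {X, W} + {A, V, Z}: 46 + 56 = 102
  {A, W} + {X, V, Z}: 24 + 51 = 75
  … (15 splits in total)
Best: vehicle 1 D → W → D = 16; vehicle 2 D → A → X → V → Z → D = 58; combined 74.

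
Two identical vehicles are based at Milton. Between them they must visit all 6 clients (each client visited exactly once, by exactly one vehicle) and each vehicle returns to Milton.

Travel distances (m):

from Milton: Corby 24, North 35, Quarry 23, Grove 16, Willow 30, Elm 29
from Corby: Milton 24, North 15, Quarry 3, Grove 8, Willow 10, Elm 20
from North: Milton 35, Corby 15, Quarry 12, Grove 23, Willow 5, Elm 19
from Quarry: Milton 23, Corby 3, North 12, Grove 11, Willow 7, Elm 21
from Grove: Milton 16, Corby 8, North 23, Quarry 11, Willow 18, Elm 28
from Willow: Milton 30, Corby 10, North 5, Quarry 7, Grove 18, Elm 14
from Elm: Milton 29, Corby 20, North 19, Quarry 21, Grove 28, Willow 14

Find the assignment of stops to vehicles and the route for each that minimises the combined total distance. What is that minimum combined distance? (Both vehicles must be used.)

Minimum combined distance: 119 m.

Check every non-empty split of the stops between the two vehicles; for each half take its own optimal tour:
  {Corby} + {North, Quarry, Grove, Willow, Elm}: 48 + 87 = 135
  {North} + {Corby, Quarry, Grove, Willow, Elm}: 70 + 77 = 147
  {Corby, North} + {Quarry, Grove, Willow, Elm}: 74 + 77 = 151
  {Quarry} + {Corby, North, Grove, Willow, Elm}: 46 + 87 = 133
  {Corby, Quarry} + {North, Grove, Willow, Elm}: 50 + 87 = 137
  {North, Quarry} + {Corby, Grove, Willow, Elm}: 70 + 77 = 147
  … (31 splits in total)
  {Grove} + {Corby, North, Quarry, Willow, Elm}: 32 + 87 = 119  ← best
Best: vehicle 1 Milton → Grove → Milton = 32; vehicle 2 Milton → Corby → Quarry → North → Willow → Elm → Milton = 87; combined 119.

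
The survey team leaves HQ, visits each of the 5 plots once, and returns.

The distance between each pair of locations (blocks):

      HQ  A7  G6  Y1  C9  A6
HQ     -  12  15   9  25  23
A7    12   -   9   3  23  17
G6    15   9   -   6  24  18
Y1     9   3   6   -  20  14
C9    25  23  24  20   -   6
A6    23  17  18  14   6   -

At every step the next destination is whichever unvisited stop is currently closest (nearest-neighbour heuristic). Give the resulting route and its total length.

HQ → [Y1:9 / A7:12 / G6:15 / A6:23 / C9:25] → Y1 (9)
Y1 → [A7:3 / G6:6 / A6:14 / C9:20] → A7 (3)
A7 → [G6:9 / A6:17 / C9:23] → G6 (9)
G6 → [A6:18 / C9:24] → A6 (18)
A6 → [C9:6] → C9 (6)
Return C9→HQ: 25.
Total = 9 + 3 + 9 + 18 + 6 + 25 = 70.

70 blocks along HQ → Y1 → A7 → G6 → A6 → C9 → HQ.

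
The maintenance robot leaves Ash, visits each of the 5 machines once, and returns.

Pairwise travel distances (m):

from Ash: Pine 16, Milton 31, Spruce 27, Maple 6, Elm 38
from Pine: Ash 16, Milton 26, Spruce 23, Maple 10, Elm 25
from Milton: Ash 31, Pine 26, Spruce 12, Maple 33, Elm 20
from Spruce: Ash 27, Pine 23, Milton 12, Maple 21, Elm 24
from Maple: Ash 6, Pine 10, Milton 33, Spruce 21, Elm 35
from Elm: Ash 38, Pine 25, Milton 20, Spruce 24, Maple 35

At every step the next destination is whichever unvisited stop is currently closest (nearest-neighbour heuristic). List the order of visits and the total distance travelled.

Nearest-neighbour total = 109 m; route Ash → Maple → Pine → Spruce → Milton → Elm → Ash.

Ash → [Maple:6 / Pine:16 / Spruce:27 / Milton:31 / Elm:38] → Maple (6)
Maple → [Pine:10 / Spruce:21 / Milton:33 / Elm:35] → Pine (10)
Pine → [Spruce:23 / Elm:25 / Milton:26] → Spruce (23)
Spruce → [Milton:12 / Elm:24] → Milton (12)
Milton → [Elm:20] → Elm (20)
Return Elm→Ash: 38.
Total = 6 + 10 + 23 + 12 + 20 + 38 = 109.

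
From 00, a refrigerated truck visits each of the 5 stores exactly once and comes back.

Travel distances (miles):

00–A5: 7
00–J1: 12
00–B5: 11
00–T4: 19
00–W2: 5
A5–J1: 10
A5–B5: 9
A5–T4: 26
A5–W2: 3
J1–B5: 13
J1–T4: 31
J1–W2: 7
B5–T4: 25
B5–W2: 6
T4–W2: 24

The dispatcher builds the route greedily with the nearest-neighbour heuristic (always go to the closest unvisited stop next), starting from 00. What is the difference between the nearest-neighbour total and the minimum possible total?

6 miles longer than the optimal tour.

00: W2=5, A5=7, B5=11, J1=12, T4=19 ⇒ W2
W2: A5=3, B5=6, J1=7, T4=24 ⇒ A5
A5: B5=9, J1=10, T4=26 ⇒ B5
B5: J1=13, T4=25 ⇒ J1
J1: T4=31 ⇒ T4
NN route 00 → W2 → A5 → B5 → J1 → T4 → 00 costs 80.
Optimal: 00 → A5 → J1 → W2 → B5 → T4 → 00 costs 74 (by enumerating all 60 distinct tours).
Excess = 80 − 74 = 6.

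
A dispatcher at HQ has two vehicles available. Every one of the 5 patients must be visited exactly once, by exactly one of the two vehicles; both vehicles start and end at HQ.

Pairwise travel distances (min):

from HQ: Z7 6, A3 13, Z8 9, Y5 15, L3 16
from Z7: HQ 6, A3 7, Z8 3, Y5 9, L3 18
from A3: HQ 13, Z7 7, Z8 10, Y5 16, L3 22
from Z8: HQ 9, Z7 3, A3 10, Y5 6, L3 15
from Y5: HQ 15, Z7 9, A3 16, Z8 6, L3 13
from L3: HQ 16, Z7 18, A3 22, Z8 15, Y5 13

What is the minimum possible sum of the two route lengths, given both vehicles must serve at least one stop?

Minimum combined distance: 70 min.

Check every non-empty split of the stops between the two vehicles; for each half take its own optimal tour:
  {Z7} + {A3, Z8, Y5, L3}: 12 + 58 = 70
  {A3} + {Z7, Z8, Y5, L3}: 26 + 44 = 70
  {Z7, A3} + {Z8, Y5, L3}: 26 + 44 = 70
  {Z8} + {Z7, A3, Y5, L3}: 18 + 58 = 76
  {Z7, Z8} + {A3, Y5, L3}: 18 + 58 = 76
  {A3, Z8} + {Z7, Y5, L3}: 32 + 44 = 76
  … (15 splits in total)
Best: vehicle 1 HQ → Z7 → HQ = 12; vehicle 2 HQ → A3 → Z8 → Y5 → L3 → HQ = 58; combined 70.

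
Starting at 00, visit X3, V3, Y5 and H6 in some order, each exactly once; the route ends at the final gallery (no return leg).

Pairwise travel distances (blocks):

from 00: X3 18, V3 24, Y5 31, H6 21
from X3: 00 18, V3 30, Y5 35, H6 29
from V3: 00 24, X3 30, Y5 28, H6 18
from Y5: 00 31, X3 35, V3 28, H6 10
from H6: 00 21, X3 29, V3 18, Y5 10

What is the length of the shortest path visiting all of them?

Shortest open route: 76 blocks.

There are 4! = 24 possible orderings.
00→X3→V3→Y5→H6: 18+30+28+10 = 86
00→X3→V3→H6→Y5: 18+30+18+10 = 76
00→X3→Y5→V3→H6: 18+35+28+18 = 99
00→X3→Y5→H6→V3: 18+35+10+18 = 81
00→X3→H6→V3→Y5: 18+29+18+28 = 93
00→X3→H6→Y5→V3: 18+29+10+28 = 85
00→V3→X3→Y5→H6: 24+30+35+10 = 99
00→V3→X3→H6→Y5: 24+30+29+10 = 93
00→V3→Y5→X3→H6: 24+28+35+29 = 116
00→V3→Y5→H6→X3: 24+28+10+29 = 91
00→V3→H6→X3→Y5: 24+18+29+35 = 106
00→V3→H6→Y5→X3: 24+18+10+35 = 87
00→Y5→X3→V3→H6: 31+35+30+18 = 114
00→Y5→X3→H6→V3: 31+35+29+18 = 113
… (10 more)
The minimum is 76.
One shortest path: 00 → X3 → V3 → H6 → Y5.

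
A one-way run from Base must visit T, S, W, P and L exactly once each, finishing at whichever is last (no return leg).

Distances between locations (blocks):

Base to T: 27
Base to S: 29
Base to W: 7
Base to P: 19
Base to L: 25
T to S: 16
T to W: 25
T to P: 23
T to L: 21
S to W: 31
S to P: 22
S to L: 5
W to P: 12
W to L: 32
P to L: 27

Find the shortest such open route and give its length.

Minimum one-way distance = 63 blocks.

There are 5! = 120 possible orderings.
Base → T → S → W → P → L: 27+16+31+12+27 = 113
Base → T → S → W → L → P: 27+16+31+32+27 = 133
Base → T → S → P → W → L: 27+16+22+12+32 = 109
Base → T → S → P → L → W: 27+16+22+27+32 = 124
Base → T → S → L → W → P: 27+16+5+32+12 = 92
Base → T → S → L → P → W: 27+16+5+27+12 = 87
Base → T → W → S → P → L: 27+25+31+22+27 = 132
Base → T → W → S → L → P: 27+25+31+5+27 = 115
Base → T → W → P → S → L: 27+25+12+22+5 = 91
Base → T → W → P → L → S: 27+25+12+27+5 = 96
Base → T → W → L → S → P: 27+25+32+5+22 = 111
Base → T → W → L → P → S: 27+25+32+27+22 = 133
Base → T → P → S → W → L: 27+23+22+31+32 = 135
Base → T → P → S → L → W: 27+23+22+5+32 = 109
… (106 more)
Base → W → P → T → S → L: 7+12+23+16+5 = 63  ← best
The minimum is 63.
One shortest path: Base → W → P → T → S → L.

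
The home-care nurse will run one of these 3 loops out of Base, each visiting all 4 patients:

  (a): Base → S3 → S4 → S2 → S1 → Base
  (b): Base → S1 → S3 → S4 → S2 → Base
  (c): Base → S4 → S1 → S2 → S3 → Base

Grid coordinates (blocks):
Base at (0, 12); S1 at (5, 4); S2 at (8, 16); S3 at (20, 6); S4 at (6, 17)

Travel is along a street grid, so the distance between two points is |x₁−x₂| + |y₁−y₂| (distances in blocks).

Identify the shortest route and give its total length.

Shortest is (b), total 70 blocks.

(a): 26 + 25 + 3 + 15 + 13 = 82
(b): 13 + 17 + 25 + 3 + 12 = 70
(c): 11 + 14 + 15 + 22 + 26 = 88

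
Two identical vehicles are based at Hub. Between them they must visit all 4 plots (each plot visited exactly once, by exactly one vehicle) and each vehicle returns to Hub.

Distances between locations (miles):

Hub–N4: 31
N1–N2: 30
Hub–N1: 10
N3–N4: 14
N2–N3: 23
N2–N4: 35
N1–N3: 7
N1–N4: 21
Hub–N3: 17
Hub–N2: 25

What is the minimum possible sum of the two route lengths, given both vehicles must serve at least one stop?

Check every non-empty split of the stops between the two vehicles; for each half take its own optimal tour:
  {N1} + {N2, N3, N4}: 20 + 91 = 111
  {N2} + {N1, N3, N4}: 50 + 62 = 112
  {N1, N2} + {N3, N4}: 65 + 62 = 127
  {N3} + {N1, N2, N4}: 34 + 91 = 125
  {N1, N3} + {N2, N4}: 34 + 91 = 125
  {N2, N3} + {N1, N4}: 65 + 62 = 127
  … (7 splits in total)
Best: vehicle 1 Hub → N1 → Hub = 20; vehicle 2 Hub → N2 → N4 → N3 → Hub = 91; combined 111.

111 miles — the smallest possible combined total.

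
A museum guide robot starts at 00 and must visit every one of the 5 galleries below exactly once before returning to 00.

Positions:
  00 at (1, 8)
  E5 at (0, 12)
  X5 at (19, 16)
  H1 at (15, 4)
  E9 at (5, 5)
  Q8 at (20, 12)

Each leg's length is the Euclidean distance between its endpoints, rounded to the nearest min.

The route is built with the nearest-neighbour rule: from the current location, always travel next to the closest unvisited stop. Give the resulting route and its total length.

56 min along 00 → E5 → E9 → H1 → Q8 → X5 → 00.

00 → [E5:4 / E9:5 / H1:15 / Q8:19 / X5:20] → E5 (4)
E5 → [E9:9 / H1:17 / X5:19 / Q8:20] → E9 (9)
E9 → [H1:10 / Q8:17 / X5:18] → H1 (10)
H1 → [Q8:9 / X5:13] → Q8 (9)
Q8 → [X5:4] → X5 (4)
Return X5→00: 20.
Total = 4 + 9 + 10 + 9 + 4 + 20 = 56.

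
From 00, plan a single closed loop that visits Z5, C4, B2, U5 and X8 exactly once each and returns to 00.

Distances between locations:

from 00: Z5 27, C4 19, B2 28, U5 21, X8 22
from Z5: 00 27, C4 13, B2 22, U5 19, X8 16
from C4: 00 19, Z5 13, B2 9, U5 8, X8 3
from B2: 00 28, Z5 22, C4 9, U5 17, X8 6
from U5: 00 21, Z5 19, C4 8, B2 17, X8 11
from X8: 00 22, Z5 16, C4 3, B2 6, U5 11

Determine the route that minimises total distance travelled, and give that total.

Minimum total distance: 87.

There are 60 distinct closed tours to check (reversals are equivalent).
00→Z5→C4→B2→U5→X8→00: 27+13+9+17+11+22 = 99
00→Z5→C4→B2→X8→U5→00: 27+13+9+6+11+21 = 87
00→Z5→C4→U5→B2→X8→00: 27+13+8+17+6+22 = 93
00→Z5→C4→U5→X8→B2→00: 27+13+8+11+6+28 = 93
00→Z5→C4→X8→B2→U5→00: 27+13+3+6+17+21 = 87
00→Z5→C4→X8→U5→B2→00: 27+13+3+11+17+28 = 99
00→Z5→B2→C4→U5→X8→00: 27+22+9+8+11+22 = 99
00→Z5→B2→C4→X8→U5→00: 27+22+9+3+11+21 = 93
00→Z5→B2→U5→C4→X8→00: 27+22+17+8+3+22 = 99
00→Z5→B2→U5→X8→C4→00: 27+22+17+11+3+19 = 99
00→Z5→B2→X8→C4→U5→00: 27+22+6+3+8+21 = 87
00→Z5→B2→X8→U5→C4→00: 27+22+6+11+8+19 = 93
00→Z5→U5→C4→B2→X8→00: 27+19+8+9+6+22 = 91
00→Z5→U5→C4→X8→B2→00: 27+19+8+3+6+28 = 91
… (46 more)
The minimum is 87.
One optimal route: 00 → Z5 → C4 → B2 → X8 → U5 → 00 (or its reverse).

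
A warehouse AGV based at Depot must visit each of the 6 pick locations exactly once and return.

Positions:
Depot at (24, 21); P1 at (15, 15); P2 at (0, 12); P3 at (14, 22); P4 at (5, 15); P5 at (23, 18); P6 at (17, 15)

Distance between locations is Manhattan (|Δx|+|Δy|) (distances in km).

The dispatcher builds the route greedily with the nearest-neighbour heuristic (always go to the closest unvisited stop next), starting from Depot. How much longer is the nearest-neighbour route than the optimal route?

Depot: P5=4, P3=11, P6=13, P1=15, P4=25, P2=33 ⇒ P5
P5: P6=9, P1=11, P3=13, P4=21, P2=29 ⇒ P6
P6: P1=2, P3=10, P4=12, P2=20 ⇒ P1
P1: P3=8, P4=10, P2=18 ⇒ P3
P3: P4=16, P2=24 ⇒ P4
P4: P2=8 ⇒ P2
NN route Depot → P5 → P6 → P1 → P3 → P4 → P2 → Depot costs 80.
Optimal: Depot → P3 → P2 → P4 → P1 → P6 → P5 → Depot costs 68 (by enumerating all 360 distinct tours).
Excess = 80 − 68 = 12.

12 km longer than the optimal tour.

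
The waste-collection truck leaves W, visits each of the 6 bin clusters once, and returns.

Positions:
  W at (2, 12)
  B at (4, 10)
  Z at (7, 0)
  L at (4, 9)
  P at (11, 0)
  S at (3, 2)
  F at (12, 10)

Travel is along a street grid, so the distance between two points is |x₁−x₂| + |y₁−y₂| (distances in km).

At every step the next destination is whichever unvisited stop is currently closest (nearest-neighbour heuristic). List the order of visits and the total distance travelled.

From W: distances to unvisited — B=4, L=5, S=11, F=12, Z=17, P=21. Nearest is B (4).
From B: distances to unvisited — L=1, F=8, S=9, Z=13, P=17. Nearest is L (1).
From L: distances to unvisited — S=8, F=9, Z=12, P=16. Nearest is S (8).
From S: distances to unvisited — Z=6, P=10, F=17. Nearest is Z (6).
From Z: distances to unvisited — P=4, F=15. Nearest is P (4).
From P: distances to unvisited — F=11. Nearest is F (11).
Return F→W: 12.
Total = 4 + 1 + 8 + 6 + 4 + 11 + 12 = 46.

46 km along W → B → L → S → Z → P → F → W.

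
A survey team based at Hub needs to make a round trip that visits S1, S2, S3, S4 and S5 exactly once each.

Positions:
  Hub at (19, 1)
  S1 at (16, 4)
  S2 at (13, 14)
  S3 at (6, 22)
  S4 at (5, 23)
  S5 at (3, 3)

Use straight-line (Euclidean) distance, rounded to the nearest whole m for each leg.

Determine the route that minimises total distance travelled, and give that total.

Hub - S1 - S2 - S3 - S4 - S5 - Hub: 4+10+11+1+20+16 = 62
Hub - S1 - S2 - S3 - S5 - S4 - Hub: 4+10+11+19+20+26 = 90
Hub - S1 - S2 - S4 - S3 - S5 - Hub: 4+10+12+1+19+16 = 62
Hub - S1 - S2 - S4 - S5 - S3 - Hub: 4+10+12+20+19+25 = 90
Hub - S1 - S2 - S5 - S3 - S4 - Hub: 4+10+15+19+1+26 = 75
Hub - S1 - S2 - S5 - S4 - S3 - Hub: 4+10+15+20+1+25 = 75
Hub - S1 - S3 - S2 - S4 - S5 - Hub: 4+21+11+12+20+16 = 84
Hub - S1 - S3 - S2 - S5 - S4 - Hub: 4+21+11+15+20+26 = 97
Hub - S1 - S3 - S4 - S2 - S5 - Hub: 4+21+1+12+15+16 = 69
Hub - S1 - S3 - S4 - S5 - S2 - Hub: 4+21+1+20+15+14 = 75
Hub - S1 - S3 - S5 - S2 - S4 - Hub: 4+21+19+15+12+26 = 97
Hub - S1 - S3 - S5 - S4 - S2 - Hub: 4+21+19+20+12+14 = 90
Hub - S1 - S4 - S2 - S3 - S5 - Hub: 4+22+12+11+19+16 = 84
Hub - S1 - S4 - S2 - S5 - S3 - Hub: 4+22+12+15+19+25 = 97
… (46 more)
The minimum is 62.
One optimal route: Hub → S1 → S2 → S3 → S4 → S5 → Hub (or its reverse).

Shortest round trip = 62 m.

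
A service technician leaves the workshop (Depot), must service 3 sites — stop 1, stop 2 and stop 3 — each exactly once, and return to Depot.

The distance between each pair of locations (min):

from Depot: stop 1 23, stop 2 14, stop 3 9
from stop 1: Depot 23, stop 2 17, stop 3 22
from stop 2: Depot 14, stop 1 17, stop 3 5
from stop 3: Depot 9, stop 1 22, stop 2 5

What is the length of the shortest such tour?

There are 3 distinct closed tours to check (reversals are equivalent).
Depot → stop 1 → stop 2 → stop 3 → Depot: 23+17+5+9 = 54
Depot → stop 1 → stop 3 → stop 2 → Depot: 23+22+5+14 = 64
Depot → stop 2 → stop 1 → stop 3 → Depot: 14+17+22+9 = 62
The minimum is 54.
One optimal route: Depot → stop 1 → stop 2 → stop 3 → Depot (or its reverse).

Shortest round trip = 54 min.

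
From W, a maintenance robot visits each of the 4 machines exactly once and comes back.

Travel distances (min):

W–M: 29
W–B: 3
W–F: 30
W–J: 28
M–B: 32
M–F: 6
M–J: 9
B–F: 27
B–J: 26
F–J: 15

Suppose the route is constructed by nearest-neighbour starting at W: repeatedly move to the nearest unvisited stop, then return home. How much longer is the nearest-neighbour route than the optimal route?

The nearest-neighbour route is 1 min longer than optimal.

From W: B=3, J=28, M=29, F=30 → choose B (3).
From B: J=26, F=27, M=32 → choose J (26).
From J: M=9, F=15 → choose M (9).
From M: F=6 → choose F (6).
NN route W → B → J → M → F → W costs 74.
Optimal: W → B → F → M → J → W costs 73 (by enumerating all 12 distinct tours).
Excess = 74 − 73 = 1.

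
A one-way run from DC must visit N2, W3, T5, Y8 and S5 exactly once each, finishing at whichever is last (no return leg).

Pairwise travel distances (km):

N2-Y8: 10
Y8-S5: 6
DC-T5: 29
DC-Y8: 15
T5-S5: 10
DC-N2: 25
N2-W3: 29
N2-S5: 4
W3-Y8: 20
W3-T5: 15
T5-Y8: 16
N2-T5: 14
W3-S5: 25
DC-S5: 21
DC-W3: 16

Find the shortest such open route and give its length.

54 km — the minimum one-way total.

There are 5! = 120 possible orderings.
DC → N2 → W3 → T5 → Y8 → S5: 25+29+15+16+6 = 91
DC → N2 → W3 → T5 → S5 → Y8: 25+29+15+10+6 = 85
DC → N2 → W3 → Y8 → T5 → S5: 25+29+20+16+10 = 100
DC → N2 → W3 → Y8 → S5 → T5: 25+29+20+6+10 = 90
DC → N2 → W3 → S5 → T5 → Y8: 25+29+25+10+16 = 105
DC → N2 → W3 → S5 → Y8 → T5: 25+29+25+6+16 = 101
DC → N2 → T5 → W3 → Y8 → S5: 25+14+15+20+6 = 80
DC → N2 → T5 → W3 → S5 → Y8: 25+14+15+25+6 = 85
DC → N2 → T5 → Y8 → W3 → S5: 25+14+16+20+25 = 100
DC → N2 → T5 → Y8 → S5 → W3: 25+14+16+6+25 = 86
DC → N2 → T5 → S5 → W3 → Y8: 25+14+10+25+20 = 94
DC → N2 → T5 → S5 → Y8 → W3: 25+14+10+6+20 = 75
DC → N2 → Y8 → W3 → T5 → S5: 25+10+20+15+10 = 80
DC → N2 → Y8 → W3 → S5 → T5: 25+10+20+25+10 = 90
… (106 more)
DC → Y8 → N2 → S5 → T5 → W3: 15+10+4+10+15 = 54  ← best
The minimum is 54.
One shortest path: DC → Y8 → N2 → S5 → T5 → W3.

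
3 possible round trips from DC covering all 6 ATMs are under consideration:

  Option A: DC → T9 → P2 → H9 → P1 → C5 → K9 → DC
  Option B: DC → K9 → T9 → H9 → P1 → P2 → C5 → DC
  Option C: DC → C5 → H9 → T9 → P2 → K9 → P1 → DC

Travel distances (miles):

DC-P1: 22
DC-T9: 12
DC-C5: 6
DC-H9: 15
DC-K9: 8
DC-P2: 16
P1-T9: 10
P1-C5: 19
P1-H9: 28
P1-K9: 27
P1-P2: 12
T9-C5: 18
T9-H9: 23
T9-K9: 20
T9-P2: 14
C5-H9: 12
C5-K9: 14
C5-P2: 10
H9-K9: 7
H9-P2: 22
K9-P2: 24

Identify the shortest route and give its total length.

Option A: 12 + 14 + 22 + 28 + 19 + 14 + 8 = 117
Option B: 8 + 20 + 23 + 28 + 12 + 10 + 6 = 107
Option C: 6 + 12 + 23 + 14 + 24 + 27 + 22 = 128

Shortest is Option B, total 107 miles.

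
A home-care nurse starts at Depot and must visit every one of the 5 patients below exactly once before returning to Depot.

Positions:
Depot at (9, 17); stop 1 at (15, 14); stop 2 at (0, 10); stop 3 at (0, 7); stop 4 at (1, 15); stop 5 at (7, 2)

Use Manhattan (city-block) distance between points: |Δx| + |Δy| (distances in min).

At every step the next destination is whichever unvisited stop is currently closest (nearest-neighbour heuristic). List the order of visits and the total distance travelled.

Total distance 62 min via the nearest-neighbour route Depot → stop 1 → stop 4 → stop 2 → stop 3 → stop 5 → Depot.

At Depot the remaining stops are stop 1 9, stop 4 10, stop 2 16, stop 5 17, stop 3 19; go to stop 1.
At stop 1 the remaining stops are stop 4 15, stop 2 19, stop 5 20, stop 3 22; go to stop 4.
At stop 4 the remaining stops are stop 2 6, stop 3 9, stop 5 19; go to stop 2.
At stop 2 the remaining stops are stop 3 3, stop 5 15; go to stop 3.
At stop 3 the remaining stops are stop 5 12; go to stop 5.
Return stop 5→Depot: 17.
Total = 9 + 15 + 6 + 3 + 12 + 17 = 62.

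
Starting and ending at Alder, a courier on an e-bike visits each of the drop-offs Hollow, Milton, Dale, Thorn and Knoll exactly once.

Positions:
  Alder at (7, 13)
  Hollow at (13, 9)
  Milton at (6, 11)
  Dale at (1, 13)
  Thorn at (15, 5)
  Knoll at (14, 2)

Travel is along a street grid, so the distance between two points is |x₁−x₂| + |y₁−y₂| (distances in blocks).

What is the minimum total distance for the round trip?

Minimum total distance: 50 blocks.

Alder → Hollow → Milton → Dale → Thorn → Knoll → Alder: 10+9+7+22+4+18 = 70
Alder → Hollow → Milton → Dale → Knoll → Thorn → Alder: 10+9+7+24+4+16 = 70
Alder → Hollow → Milton → Thorn → Dale → Knoll → Alder: 10+9+15+22+24+18 = 98
Alder → Hollow → Milton → Thorn → Knoll → Dale → Alder: 10+9+15+4+24+6 = 68
Alder → Hollow → Milton → Knoll → Dale → Thorn → Alder: 10+9+17+24+22+16 = 98
Alder → Hollow → Milton → Knoll → Thorn → Dale → Alder: 10+9+17+4+22+6 = 68
Alder → Hollow → Dale → Milton → Thorn → Knoll → Alder: 10+16+7+15+4+18 = 70
Alder → Hollow → Dale → Milton → Knoll → Thorn → Alder: 10+16+7+17+4+16 = 70
Alder → Hollow → Dale → Thorn → Milton → Knoll → Alder: 10+16+22+15+17+18 = 98
Alder → Hollow → Dale → Thorn → Knoll → Milton → Alder: 10+16+22+4+17+3 = 72
Alder → Hollow → Dale → Knoll → Milton → Thorn → Alder: 10+16+24+17+15+16 = 98
Alder → Hollow → Dale → Knoll → Thorn → Milton → Alder: 10+16+24+4+15+3 = 72
Alder → Hollow → Thorn → Milton → Dale → Knoll → Alder: 10+6+15+7+24+18 = 80
Alder → Hollow → Thorn → Milton → Knoll → Dale → Alder: 10+6+15+17+24+6 = 78
… (46 more)
Alder → Hollow → Thorn → Knoll → Milton → Dale → Alder: 10+6+4+17+7+6 = 50  ← best
The minimum is 50.
One optimal route: Alder → Hollow → Thorn → Knoll → Milton → Dale → Alder (or its reverse).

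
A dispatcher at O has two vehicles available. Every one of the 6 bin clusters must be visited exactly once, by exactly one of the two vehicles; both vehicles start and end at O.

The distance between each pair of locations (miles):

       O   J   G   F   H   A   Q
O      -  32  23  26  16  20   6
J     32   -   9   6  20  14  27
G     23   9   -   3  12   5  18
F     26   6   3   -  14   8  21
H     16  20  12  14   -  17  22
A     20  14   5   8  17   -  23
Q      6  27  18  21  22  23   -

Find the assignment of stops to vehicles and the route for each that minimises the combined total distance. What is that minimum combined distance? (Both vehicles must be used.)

Try each way of splitting the stops between the two vehicles (each non-empty) and, for each split, find the best tour for each vehicle:
  {J} + {G, F, H, A, Q}: 64 + 67 = 131
  {G} + {J, F, H, A, Q}: 46 + 79 = 125
  {J, G} + {F, H, A, Q}: 64 + 67 = 131
  {F} + {J, G, H, A, Q}: 52 + 79 = 131
  {J, F} + {G, H, A, Q}: 64 + 62 = 126
  {G, F} + {J, H, A, Q}: 52 + 79 = 131
  … (31 splits in total)
  {J, G, F, H, A} + {Q}: 70 + 12 = 82  ← best
Best: vehicle 1 O → H → J → F → G → A → O = 70; vehicle 2 O → Q → O = 12; combined 82.

82 miles — the smallest possible combined total.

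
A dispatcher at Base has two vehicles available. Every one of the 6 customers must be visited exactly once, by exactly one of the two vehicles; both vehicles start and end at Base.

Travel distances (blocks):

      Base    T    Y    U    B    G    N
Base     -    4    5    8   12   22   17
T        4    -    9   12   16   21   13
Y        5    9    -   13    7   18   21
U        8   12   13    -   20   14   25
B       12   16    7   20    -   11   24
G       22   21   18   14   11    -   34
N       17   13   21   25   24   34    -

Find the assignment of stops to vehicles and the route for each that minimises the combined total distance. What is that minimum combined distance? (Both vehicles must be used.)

Try each way of splitting the stops between the two vehicles (each non-empty) and, for each split, find the best tour for each vehicle:
  {T} + {Y, U, B, G, N}: 8 + 78 = 86
  {Y} + {T, U, B, G, N}: 10 + 74 = 84
  {T, Y} + {U, B, G, N}: 18 + 74 = 92
  {U} + {T, Y, B, G, N}: 16 + 74 = 90
  {T, U} + {Y, B, G, N}: 24 + 74 = 98
  {Y, U} + {T, B, G, N}: 26 + 74 = 100
  … (31 splits in total)
  {Y, U, B, G} + {T, N}: 45 + 34 = 79  ← best
Best: vehicle 1 Base → Y → B → G → U → Base = 45; vehicle 2 Base → T → N → Base = 34; combined 79.

Minimum combined distance: 79 blocks.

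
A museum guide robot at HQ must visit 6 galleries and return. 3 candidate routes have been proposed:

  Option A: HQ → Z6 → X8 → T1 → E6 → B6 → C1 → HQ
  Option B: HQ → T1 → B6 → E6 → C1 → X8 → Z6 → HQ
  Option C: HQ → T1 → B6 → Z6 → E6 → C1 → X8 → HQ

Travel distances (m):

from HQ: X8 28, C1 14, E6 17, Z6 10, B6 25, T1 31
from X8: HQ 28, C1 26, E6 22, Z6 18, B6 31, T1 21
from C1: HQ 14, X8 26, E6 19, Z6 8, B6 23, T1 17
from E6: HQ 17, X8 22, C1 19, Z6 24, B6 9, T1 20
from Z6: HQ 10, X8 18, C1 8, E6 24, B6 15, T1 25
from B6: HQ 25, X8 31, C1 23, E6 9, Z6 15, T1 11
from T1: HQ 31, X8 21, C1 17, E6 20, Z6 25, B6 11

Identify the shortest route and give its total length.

Option A: 10 + 18 + 21 + 20 + 9 + 23 + 14 = 115
Option B: 31 + 11 + 9 + 19 + 26 + 18 + 10 = 124
Option C: 31 + 11 + 15 + 24 + 19 + 26 + 28 = 154

115 m — Option A is the shortest.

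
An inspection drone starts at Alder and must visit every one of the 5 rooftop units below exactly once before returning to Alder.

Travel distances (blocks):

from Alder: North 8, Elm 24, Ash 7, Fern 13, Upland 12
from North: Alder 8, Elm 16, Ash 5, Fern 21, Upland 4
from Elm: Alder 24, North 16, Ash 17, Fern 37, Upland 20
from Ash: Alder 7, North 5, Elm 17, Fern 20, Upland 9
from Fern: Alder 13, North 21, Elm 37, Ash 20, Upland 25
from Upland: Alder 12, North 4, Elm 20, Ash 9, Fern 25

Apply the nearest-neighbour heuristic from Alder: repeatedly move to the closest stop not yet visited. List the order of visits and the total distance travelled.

At Alder the remaining stops are Ash 7, North 8, Upland 12, Fern 13, Elm 24; go to Ash.
At Ash the remaining stops are North 5, Upland 9, Elm 17, Fern 20; go to North.
At North the remaining stops are Upland 4, Elm 16, Fern 21; go to Upland.
At Upland the remaining stops are Elm 20, Fern 25; go to Elm.
At Elm the remaining stops are Fern 37; go to Fern.
Return Fern→Alder: 13.
Total = 7 + 5 + 4 + 20 + 37 + 13 = 86.

86 blocks along Alder → Ash → North → Upland → Elm → Fern → Alder.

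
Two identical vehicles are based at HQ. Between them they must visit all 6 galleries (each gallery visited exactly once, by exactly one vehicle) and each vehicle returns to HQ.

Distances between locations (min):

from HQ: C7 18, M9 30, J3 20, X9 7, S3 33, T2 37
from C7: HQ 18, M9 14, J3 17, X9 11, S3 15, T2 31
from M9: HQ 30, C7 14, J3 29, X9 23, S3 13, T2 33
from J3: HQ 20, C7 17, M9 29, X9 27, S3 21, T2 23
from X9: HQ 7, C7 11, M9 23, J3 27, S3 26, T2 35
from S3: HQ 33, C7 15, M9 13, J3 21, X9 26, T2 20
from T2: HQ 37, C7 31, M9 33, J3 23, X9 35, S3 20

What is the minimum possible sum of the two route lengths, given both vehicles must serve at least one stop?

Minimum combined distance: 122 min.

Check every non-empty split of the stops between the two vehicles; for each half take its own optimal tour:
  {C7} + {M9, J3, X9, S3, T2}: 36 + 106 = 142
  {M9} + {C7, J3, X9, S3, T2}: 60 + 96 = 156
  {C7, M9} + {J3, X9, S3, T2}: 62 + 96 = 158
  {J3} + {C7, M9, X9, S3, T2}: 40 + 102 = 142
  {C7, J3} + {M9, X9, S3, T2}: 55 + 100 = 155
  {M9, J3} + {C7, X9, S3, T2}: 79 + 90 = 169
  … (31 splits in total)
  {X9} + {C7, M9, J3, S3, T2}: 14 + 108 = 122  ← best
Best: vehicle 1 HQ → X9 → HQ = 14; vehicle 2 HQ → C7 → M9 → S3 → T2 → J3 → HQ = 108; combined 122.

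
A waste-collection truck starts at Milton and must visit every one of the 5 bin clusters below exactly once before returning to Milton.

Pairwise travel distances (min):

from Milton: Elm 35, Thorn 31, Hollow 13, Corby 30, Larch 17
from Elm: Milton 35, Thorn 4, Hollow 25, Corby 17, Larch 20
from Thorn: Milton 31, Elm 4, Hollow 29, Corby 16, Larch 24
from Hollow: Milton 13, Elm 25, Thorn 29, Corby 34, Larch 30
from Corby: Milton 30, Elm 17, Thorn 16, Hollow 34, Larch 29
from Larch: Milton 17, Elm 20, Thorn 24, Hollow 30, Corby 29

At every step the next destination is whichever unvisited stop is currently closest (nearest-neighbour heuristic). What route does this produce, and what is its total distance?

At Milton the remaining stops are Hollow 13, Larch 17, Corby 30, Thorn 31, Elm 35; go to Hollow.
At Hollow the remaining stops are Elm 25, Thorn 29, Larch 30, Corby 34; go to Elm.
At Elm the remaining stops are Thorn 4, Corby 17, Larch 20; go to Thorn.
At Thorn the remaining stops are Corby 16, Larch 24; go to Corby.
At Corby the remaining stops are Larch 29; go to Larch.
Return Larch→Milton: 17.
Total = 13 + 25 + 4 + 16 + 29 + 17 = 104.

Total distance 104 min via the nearest-neighbour route Milton → Hollow → Elm → Thorn → Corby → Larch → Milton.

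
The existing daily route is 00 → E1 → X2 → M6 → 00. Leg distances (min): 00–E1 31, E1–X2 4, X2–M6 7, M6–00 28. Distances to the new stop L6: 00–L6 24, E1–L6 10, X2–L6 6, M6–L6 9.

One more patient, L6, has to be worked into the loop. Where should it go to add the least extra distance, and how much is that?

Adding 3 min by placing L6 on the 00–E1 leg.

Insertion cost between consecutive stops i–j is d(i,L6) + d(L6,j) − d(i,j):
  between 00 and E1: 24 + 10 − 31 = 3
  between E1 and X2: 10 + 6 − 4 = 12
  between X2 and M6: 6 + 9 − 7 = 8
  between M6 and 00: 9 + 24 − 28 = 5
Cheapest insertion is between 00 and E1, adding 3.
New total = 70 + 3 = 73.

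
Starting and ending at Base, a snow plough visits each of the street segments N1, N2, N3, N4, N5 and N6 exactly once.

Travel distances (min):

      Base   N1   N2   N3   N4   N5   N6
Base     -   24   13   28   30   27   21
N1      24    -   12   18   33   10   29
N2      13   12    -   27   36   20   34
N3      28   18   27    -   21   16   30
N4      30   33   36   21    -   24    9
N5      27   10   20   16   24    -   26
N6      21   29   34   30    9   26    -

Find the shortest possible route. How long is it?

Minimum total distance: 102 min.

Base-N1-N2-N3-N4-N5-N6-Base: 24+12+27+21+24+26+21 = 155
Base-N1-N2-N3-N4-N6-N5-Base: 24+12+27+21+9+26+27 = 146
Base-N1-N2-N3-N5-N4-N6-Base: 24+12+27+16+24+9+21 = 133
Base-N1-N2-N3-N5-N6-N4-Base: 24+12+27+16+26+9+30 = 144
Base-N1-N2-N3-N6-N4-N5-Base: 24+12+27+30+9+24+27 = 153
Base-N1-N2-N3-N6-N5-N4-Base: 24+12+27+30+26+24+30 = 173
Base-N1-N2-N4-N3-N5-N6-Base: 24+12+36+21+16+26+21 = 156
Base-N1-N2-N4-N3-N6-N5-Base: 24+12+36+21+30+26+27 = 176
… (352 more)
Base-N2-N1-N5-N3-N4-N6-Base: 13+12+10+16+21+9+21 = 102  ← best
The minimum is 102.
One optimal route: Base → N2 → N1 → N5 → N3 → N4 → N6 → Base (or its reverse).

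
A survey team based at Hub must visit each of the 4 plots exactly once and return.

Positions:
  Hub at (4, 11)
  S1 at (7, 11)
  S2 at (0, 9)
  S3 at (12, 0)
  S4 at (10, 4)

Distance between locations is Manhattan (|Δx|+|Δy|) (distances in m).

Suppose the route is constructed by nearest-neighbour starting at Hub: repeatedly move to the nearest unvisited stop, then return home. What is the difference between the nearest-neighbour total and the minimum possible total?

Hub: S1=3, S2=6, S4=13, S3=19 ⇒ S1
S1: S2=9, S4=10, S3=16 ⇒ S2
S2: S4=15, S3=21 ⇒ S4
S4: S3=6 ⇒ S3
NN route Hub → S1 → S2 → S4 → S3 → Hub costs 52.
Optimal: Hub → S1 → S3 → S4 → S2 → Hub costs 46 (by enumerating all 12 distinct tours).
Excess = 52 − 46 = 6.

The nearest-neighbour route is 6 m longer than optimal.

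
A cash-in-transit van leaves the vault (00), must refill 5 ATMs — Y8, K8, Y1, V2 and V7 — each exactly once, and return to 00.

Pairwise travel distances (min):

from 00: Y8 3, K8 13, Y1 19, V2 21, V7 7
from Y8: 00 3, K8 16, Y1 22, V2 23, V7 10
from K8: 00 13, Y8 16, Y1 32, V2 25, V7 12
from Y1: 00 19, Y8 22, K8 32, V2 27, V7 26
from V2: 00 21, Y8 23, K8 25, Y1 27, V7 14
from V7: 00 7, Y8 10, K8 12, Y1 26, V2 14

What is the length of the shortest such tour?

Minimum total distance: 91 min.

00-Y8-K8-Y1-V2-V7-00: 3+16+32+27+14+7 = 99
00-Y8-K8-Y1-V7-V2-00: 3+16+32+26+14+21 = 112
00-Y8-K8-V2-Y1-V7-00: 3+16+25+27+26+7 = 104
00-Y8-K8-V2-V7-Y1-00: 3+16+25+14+26+19 = 103
00-Y8-K8-V7-Y1-V2-00: 3+16+12+26+27+21 = 105
00-Y8-K8-V7-V2-Y1-00: 3+16+12+14+27+19 = 91
00-Y8-Y1-K8-V2-V7-00: 3+22+32+25+14+7 = 103
00-Y8-Y1-K8-V7-V2-00: 3+22+32+12+14+21 = 104
00-Y8-Y1-V2-K8-V7-00: 3+22+27+25+12+7 = 96
00-Y8-Y1-V2-V7-K8-00: 3+22+27+14+12+13 = 91
00-Y8-Y1-V7-K8-V2-00: 3+22+26+12+25+21 = 109
00-Y8-Y1-V7-V2-K8-00: 3+22+26+14+25+13 = 103
00-Y8-V2-K8-Y1-V7-00: 3+23+25+32+26+7 = 116
00-Y8-V2-K8-V7-Y1-00: 3+23+25+12+26+19 = 108
… (46 more)
The minimum is 91.
One optimal route: 00 → Y8 → K8 → V7 → V2 → Y1 → 00 (or its reverse).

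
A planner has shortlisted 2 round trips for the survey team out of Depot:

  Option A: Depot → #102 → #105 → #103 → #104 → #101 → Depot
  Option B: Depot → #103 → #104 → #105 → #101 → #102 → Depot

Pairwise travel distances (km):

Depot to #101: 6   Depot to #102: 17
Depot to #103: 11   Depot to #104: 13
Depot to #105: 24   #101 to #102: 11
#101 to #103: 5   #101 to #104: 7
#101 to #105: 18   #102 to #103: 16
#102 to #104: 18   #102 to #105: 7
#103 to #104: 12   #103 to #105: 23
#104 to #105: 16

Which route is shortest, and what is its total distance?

Shortest is Option A, total 72 km.

Option A: 17 + 7 + 23 + 12 + 7 + 6 = 72
Option B: 11 + 12 + 16 + 18 + 11 + 17 = 85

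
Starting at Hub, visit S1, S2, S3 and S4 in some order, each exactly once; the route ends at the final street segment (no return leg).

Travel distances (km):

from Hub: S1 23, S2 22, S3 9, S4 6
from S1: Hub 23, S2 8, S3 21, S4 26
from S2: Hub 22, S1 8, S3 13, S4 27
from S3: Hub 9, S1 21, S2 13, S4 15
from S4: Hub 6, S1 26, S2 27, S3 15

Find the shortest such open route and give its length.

Shortest open route: 42 km.

There are 4! = 24 possible orderings.
Hub→S1→S2→S3→S4: 23+8+13+15 = 59
Hub→S1→S2→S4→S3: 23+8+27+15 = 73
Hub→S1→S3→S2→S4: 23+21+13+27 = 84
Hub→S1→S3→S4→S2: 23+21+15+27 = 86
Hub→S1→S4→S2→S3: 23+26+27+13 = 89
Hub→S1→S4→S3→S2: 23+26+15+13 = 77
Hub→S2→S1→S3→S4: 22+8+21+15 = 66
Hub→S2→S1→S4→S3: 22+8+26+15 = 71
Hub→S2→S3→S1→S4: 22+13+21+26 = 82
Hub→S2→S3→S4→S1: 22+13+15+26 = 76
Hub→S2→S4→S1→S3: 22+27+26+21 = 96
Hub→S2→S4→S3→S1: 22+27+15+21 = 85
Hub→S3→S1→S2→S4: 9+21+8+27 = 65
Hub→S3→S1→S4→S2: 9+21+26+27 = 83
… (10 more)
Hub→S4→S3→S2→S1: 6+15+13+8 = 42  ← best
The minimum is 42.
One shortest path: Hub → S4 → S3 → S2 → S1.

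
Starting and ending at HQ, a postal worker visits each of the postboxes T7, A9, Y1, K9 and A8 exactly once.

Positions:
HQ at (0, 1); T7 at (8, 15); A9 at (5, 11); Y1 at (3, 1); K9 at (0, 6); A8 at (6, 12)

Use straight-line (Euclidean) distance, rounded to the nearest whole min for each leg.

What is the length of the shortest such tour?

With 5 stops there are 5!/2 = 60 distinct round trips (a route and its reverse cost the same).
HQ - T7 - A9 - Y1 - K9 - A8 - HQ: 16+5+10+6+8+13 = 58
HQ - T7 - A9 - Y1 - A8 - K9 - HQ: 16+5+10+11+8+5 = 55
HQ - T7 - A9 - K9 - Y1 - A8 - HQ: 16+5+7+6+11+13 = 58
HQ - T7 - A9 - K9 - A8 - Y1 - HQ: 16+5+7+8+11+3 = 50
HQ - T7 - A9 - A8 - Y1 - K9 - HQ: 16+5+1+11+6+5 = 44
HQ - T7 - A9 - A8 - K9 - Y1 - HQ: 16+5+1+8+6+3 = 39
HQ - T7 - Y1 - A9 - K9 - A8 - HQ: 16+15+10+7+8+13 = 69
HQ - T7 - Y1 - A9 - A8 - K9 - HQ: 16+15+10+1+8+5 = 55
HQ - T7 - Y1 - K9 - A9 - A8 - HQ: 16+15+6+7+1+13 = 58
HQ - T7 - Y1 - K9 - A8 - A9 - HQ: 16+15+6+8+1+11 = 57
HQ - T7 - Y1 - A8 - A9 - K9 - HQ: 16+15+11+1+7+5 = 55
HQ - T7 - Y1 - A8 - K9 - A9 - HQ: 16+15+11+8+7+11 = 68
HQ - T7 - K9 - A9 - Y1 - A8 - HQ: 16+12+7+10+11+13 = 69
HQ - T7 - K9 - A9 - A8 - Y1 - HQ: 16+12+7+1+11+3 = 50
… (46 more)
HQ - Y1 - T7 - A8 - A9 - K9 - HQ: 3+15+4+1+7+5 = 35  ← best
The minimum is 35.
One optimal route: HQ → Y1 → T7 → A8 → A9 → K9 → HQ (or its reverse).

35 min — the shortest possible round trip.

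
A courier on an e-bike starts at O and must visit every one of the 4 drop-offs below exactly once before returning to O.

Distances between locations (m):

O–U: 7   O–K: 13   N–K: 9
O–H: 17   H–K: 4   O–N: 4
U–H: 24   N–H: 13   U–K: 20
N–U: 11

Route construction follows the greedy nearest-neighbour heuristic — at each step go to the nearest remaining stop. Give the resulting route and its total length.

48 m along O → N → K → H → U → O.

O → [N:4 / U:7 / K:13 / H:17] → N (4)
N → [K:9 / U:11 / H:13] → K (9)
K → [H:4 / U:20] → H (4)
H → [U:24] → U (24)
Return U→O: 7.
Total = 4 + 9 + 4 + 24 + 7 = 48.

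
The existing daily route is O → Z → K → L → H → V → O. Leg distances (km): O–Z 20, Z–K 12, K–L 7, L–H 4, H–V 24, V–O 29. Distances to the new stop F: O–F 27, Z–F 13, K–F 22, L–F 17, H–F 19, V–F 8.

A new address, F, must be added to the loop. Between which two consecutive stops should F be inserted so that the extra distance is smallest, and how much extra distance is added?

Minimum extra distance: 3 km, inserting F between H and V.

Insertion cost between consecutive stops i–j is d(i,F) + d(F,j) − d(i,j):
  between O and Z: 27 + 13 − 20 = 20
  between Z and K: 13 + 22 − 12 = 23
  between K and L: 22 + 17 − 7 = 32
  between L and H: 17 + 19 − 4 = 32
  between H and V: 19 + 8 − 24 = 3
  between V and O: 8 + 27 − 29 = 6
Cheapest insertion is between H and V, adding 3.
New total = 96 + 3 = 99.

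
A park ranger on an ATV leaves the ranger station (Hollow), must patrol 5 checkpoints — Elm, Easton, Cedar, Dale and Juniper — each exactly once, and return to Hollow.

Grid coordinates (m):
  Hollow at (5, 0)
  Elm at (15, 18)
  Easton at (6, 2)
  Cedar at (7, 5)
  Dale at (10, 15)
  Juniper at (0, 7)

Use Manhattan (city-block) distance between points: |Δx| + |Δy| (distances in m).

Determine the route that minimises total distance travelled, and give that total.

There are 60 distinct closed tours to check (reversals are equivalent).
Hollow → Elm → Easton → Cedar → Dale → Juniper → Hollow: 28+25+4+13+18+12 = 100
Hollow → Elm → Easton → Cedar → Juniper → Dale → Hollow: 28+25+4+9+18+20 = 104
Hollow → Elm → Easton → Dale → Cedar → Juniper → Hollow: 28+25+17+13+9+12 = 104
Hollow → Elm → Easton → Dale → Juniper → Cedar → Hollow: 28+25+17+18+9+7 = 104
Hollow → Elm → Easton → Juniper → Cedar → Dale → Hollow: 28+25+11+9+13+20 = 106
Hollow → Elm → Easton → Juniper → Dale → Cedar → Hollow: 28+25+11+18+13+7 = 102
Hollow → Elm → Cedar → Easton → Dale → Juniper → Hollow: 28+21+4+17+18+12 = 100
Hollow → Elm → Cedar → Easton → Juniper → Dale → Hollow: 28+21+4+11+18+20 = 102
Hollow → Elm → Cedar → Dale → Easton → Juniper → Hollow: 28+21+13+17+11+12 = 102
Hollow → Elm → Cedar → Dale → Juniper → Easton → Hollow: 28+21+13+18+11+3 = 94
Hollow → Elm → Cedar → Juniper → Easton → Dale → Hollow: 28+21+9+11+17+20 = 106
Hollow → Elm → Cedar → Juniper → Dale → Easton → Hollow: 28+21+9+18+17+3 = 96
Hollow → Elm → Dale → Easton → Cedar → Juniper → Hollow: 28+8+17+4+9+12 = 78
Hollow → Elm → Dale → Easton → Juniper → Cedar → Hollow: 28+8+17+11+9+7 = 80
… (46 more)
Hollow → Easton → Cedar → Elm → Dale → Juniper → Hollow: 3+4+21+8+18+12 = 66  ← best
The minimum is 66.
One optimal route: Hollow → Easton → Cedar → Elm → Dale → Juniper → Hollow (or its reverse).

66 m — the shortest possible round trip.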